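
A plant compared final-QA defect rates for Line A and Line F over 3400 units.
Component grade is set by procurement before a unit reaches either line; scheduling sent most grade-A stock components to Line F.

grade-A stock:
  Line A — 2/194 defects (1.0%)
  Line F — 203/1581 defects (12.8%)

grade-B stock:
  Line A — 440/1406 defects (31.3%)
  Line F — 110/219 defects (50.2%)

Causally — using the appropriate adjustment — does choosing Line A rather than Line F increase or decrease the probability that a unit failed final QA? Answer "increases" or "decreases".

Component grade is set before the line has any effect — it is not caused by the line — and it independently drives the outcome. That makes it a confounder, so the causal comparison is within component grade levels.
Within each level — grade-A stock: 1.0% vs 12.8%; grade-B stock: 31.3% vs 50.2% — Line A is lower every time.

decreases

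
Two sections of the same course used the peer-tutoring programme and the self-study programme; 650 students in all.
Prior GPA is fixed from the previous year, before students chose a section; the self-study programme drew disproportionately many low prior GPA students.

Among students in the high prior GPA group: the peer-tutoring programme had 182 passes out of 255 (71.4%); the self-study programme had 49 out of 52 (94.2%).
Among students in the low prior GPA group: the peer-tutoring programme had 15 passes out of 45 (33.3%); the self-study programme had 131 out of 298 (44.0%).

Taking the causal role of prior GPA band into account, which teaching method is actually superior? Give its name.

the self-study programme

The imbalance in prior GPA band arose from how students were allocated, not from anything the teaching method did; and prior GPA band independently affects the outcome. The pooled gap is confounded — condition on prior GPA band.
Within each level — high prior GPA: 71.4% vs 94.2%; low prior GPA: 33.3% vs 44.0% — the self-study programme is higher every time.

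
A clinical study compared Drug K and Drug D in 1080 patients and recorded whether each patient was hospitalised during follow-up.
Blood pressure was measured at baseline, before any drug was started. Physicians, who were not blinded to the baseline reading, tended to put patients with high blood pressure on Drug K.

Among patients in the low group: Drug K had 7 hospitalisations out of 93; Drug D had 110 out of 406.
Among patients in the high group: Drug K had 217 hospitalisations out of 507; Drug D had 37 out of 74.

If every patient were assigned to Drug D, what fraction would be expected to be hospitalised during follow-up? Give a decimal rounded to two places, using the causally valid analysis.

0.39

Since blood pressure is a pre-existing factor (not a product of the drug) and it affects the outcome on its own, it is a confounder. The stratified rates, not the pooled rate, identify the causal effect.
Standardising Drug D to the population blood pressure mix: 0.462·110/406 + 0.538·37/74 = 0.394.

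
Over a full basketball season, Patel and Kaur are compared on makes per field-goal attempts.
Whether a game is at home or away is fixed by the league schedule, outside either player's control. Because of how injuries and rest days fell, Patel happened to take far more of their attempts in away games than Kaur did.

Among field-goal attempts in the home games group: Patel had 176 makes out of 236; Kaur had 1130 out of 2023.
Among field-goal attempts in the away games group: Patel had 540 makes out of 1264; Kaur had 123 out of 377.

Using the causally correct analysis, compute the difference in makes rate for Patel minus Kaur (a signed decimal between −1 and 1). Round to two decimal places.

The stratified and pooled comparisons disagree (Patel wins within each game venue; Kaur wins overall), so the answer turns on the causal role of game venue.
The imbalance in game venue arose from how field-goal attempts were allocated, not from anything the player did; and game venue independently affects the outcome. The pooled gap is confounded — condition on game venue.
Adjusting over the population distribution of game venue: 0.579·(0.746−0.559) + 0.421·(0.427−0.326) = +0.151.

+0.15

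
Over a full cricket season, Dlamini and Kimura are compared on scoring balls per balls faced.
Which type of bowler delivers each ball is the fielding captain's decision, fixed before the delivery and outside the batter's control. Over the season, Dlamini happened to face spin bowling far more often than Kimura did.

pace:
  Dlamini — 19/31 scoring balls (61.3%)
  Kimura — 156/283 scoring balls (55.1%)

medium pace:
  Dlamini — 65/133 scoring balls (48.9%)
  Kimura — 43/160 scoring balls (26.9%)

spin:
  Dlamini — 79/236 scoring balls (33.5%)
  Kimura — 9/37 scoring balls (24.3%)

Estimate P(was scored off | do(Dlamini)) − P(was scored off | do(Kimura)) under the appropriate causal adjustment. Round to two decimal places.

+0.12

Since bowling type is a pre-existing factor (not a product of the player) and it affects the outcome on its own, it is a confounder. The stratified rates, not the pooled rate, identify the causal effect.
Adjusting over the population distribution of bowling type: 0.357·(0.613−0.551) + 0.333·(0.489−0.269) + 0.310·(0.335−0.243) = +0.124.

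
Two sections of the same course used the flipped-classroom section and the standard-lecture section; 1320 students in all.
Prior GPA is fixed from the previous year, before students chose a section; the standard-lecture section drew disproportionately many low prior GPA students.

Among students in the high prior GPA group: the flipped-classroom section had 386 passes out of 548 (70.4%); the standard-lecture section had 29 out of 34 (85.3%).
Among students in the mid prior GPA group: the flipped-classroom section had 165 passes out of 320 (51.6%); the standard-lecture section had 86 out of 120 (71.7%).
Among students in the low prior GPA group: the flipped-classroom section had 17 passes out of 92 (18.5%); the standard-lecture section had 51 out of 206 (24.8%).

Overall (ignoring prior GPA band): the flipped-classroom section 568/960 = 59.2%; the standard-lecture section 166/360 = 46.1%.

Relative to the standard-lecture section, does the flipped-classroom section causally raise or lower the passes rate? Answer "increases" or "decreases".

decreases

The stratified and pooled comparisons disagree (the standard-lecture section wins within each prior GPA band; the flipped-classroom section wins overall), so the answer turns on the causal role of prior GPA band.
Prior GPA band differs across teaching methods for reasons unrelated to any effect of the teaching method itself, and it separately predicts the outcome — a classic confounder. We must compare within prior GPA band levels.
Within each level — high prior GPA: 70.4% vs 85.3%; mid prior GPA: 51.6% vs 71.7%; low prior GPA: 18.5% vs 24.8% — the standard-lecture section is higher every time.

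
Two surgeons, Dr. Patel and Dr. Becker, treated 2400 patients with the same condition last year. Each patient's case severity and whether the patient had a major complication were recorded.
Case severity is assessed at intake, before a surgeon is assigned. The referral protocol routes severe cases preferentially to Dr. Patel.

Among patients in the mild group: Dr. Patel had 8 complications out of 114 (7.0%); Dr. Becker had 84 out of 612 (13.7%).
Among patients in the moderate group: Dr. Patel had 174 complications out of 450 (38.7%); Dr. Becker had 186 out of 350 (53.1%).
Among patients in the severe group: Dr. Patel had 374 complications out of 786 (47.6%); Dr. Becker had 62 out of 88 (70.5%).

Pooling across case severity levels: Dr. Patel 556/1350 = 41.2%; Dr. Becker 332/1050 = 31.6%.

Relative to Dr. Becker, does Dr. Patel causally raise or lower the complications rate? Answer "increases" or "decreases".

Case severity is set before the surgeon has any effect — it is not caused by the surgeon — and it independently drives the outcome. That makes it a confounder, so the causal comparison is within case severity levels.
Within each level — mild: 7.0% vs 13.7%; moderate: 38.7% vs 53.1%; severe: 47.6% vs 70.5% — Dr. Patel is lower every time.

decreases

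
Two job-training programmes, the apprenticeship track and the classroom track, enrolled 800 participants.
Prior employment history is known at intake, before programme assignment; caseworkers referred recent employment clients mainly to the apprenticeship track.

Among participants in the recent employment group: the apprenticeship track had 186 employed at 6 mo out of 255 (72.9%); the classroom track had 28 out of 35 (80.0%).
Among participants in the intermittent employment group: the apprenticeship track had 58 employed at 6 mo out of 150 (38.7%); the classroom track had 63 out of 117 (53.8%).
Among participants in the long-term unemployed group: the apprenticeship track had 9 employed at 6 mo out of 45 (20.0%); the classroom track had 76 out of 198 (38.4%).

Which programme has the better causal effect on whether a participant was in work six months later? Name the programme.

the classroom track

the classroom track is higher inside every prior employment history stratum but the apprenticeship track is higher in aggregate. Whether to stratify depends on how prior employment history relates to the programme.
The imbalance in prior employment history arose from how participants were allocated, not from anything the programme did; and prior employment history independently affects the outcome. The pooled gap is confounded — condition on prior employment history.
Within each level — recent employment: 72.9% vs 80.0%; intermittent employment: 38.7% vs 53.8%; long-term unemployed: 20.0% vs 38.4% — the classroom track is higher every time.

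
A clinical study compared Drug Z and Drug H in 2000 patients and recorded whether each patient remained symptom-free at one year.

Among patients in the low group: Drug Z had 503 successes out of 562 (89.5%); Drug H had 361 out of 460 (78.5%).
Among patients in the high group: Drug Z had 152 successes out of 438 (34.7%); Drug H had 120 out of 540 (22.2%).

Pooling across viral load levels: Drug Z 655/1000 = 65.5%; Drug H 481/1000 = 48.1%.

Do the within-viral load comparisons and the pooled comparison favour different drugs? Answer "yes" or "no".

Within each viral load level (low 89.5% vs 78.5%; high 34.7% vs 22.2%), Drug Z has the higher rate every time. Pooled: 65.5% vs 48.1% — Drug Z has the higher rate overall. They agree.

no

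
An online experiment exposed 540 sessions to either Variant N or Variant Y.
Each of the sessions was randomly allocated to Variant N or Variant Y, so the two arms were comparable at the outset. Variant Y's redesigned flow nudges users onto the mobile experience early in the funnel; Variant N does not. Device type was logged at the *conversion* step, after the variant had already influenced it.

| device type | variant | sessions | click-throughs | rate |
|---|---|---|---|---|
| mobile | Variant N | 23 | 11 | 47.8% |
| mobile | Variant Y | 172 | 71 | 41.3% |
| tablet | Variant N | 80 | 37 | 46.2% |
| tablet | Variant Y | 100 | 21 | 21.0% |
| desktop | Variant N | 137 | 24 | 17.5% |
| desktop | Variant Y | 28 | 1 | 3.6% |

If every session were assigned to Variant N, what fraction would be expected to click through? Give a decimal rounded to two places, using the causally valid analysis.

The stratified and pooled comparisons disagree (Variant N wins within each device type; Variant Y wins overall), so the answer turns on the causal role of device type.
Stratifying would compare variants among sessions the variants themselves sorted into device type groups — a form of selection on an intermediate. The unconditioned pooled rates give the total causal effect.
So P(outcome | do(Variant N)) is just the pooled rate for Variant N: 72/240 = 0.300.

0.30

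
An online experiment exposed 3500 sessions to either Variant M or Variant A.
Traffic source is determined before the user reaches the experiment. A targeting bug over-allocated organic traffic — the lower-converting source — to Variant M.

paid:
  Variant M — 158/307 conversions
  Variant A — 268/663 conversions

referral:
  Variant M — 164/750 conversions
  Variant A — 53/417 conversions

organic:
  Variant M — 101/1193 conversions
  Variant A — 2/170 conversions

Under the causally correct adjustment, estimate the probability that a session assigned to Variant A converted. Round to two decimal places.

0.16

Variant M is higher inside every traffic source stratum but Variant A is higher in aggregate. Whether to stratify depends on how traffic source relates to the variant.
Traffic source differs across variants for reasons unrelated to any effect of the variant itself, and it separately predicts the outcome — a classic confounder. We must compare within traffic source levels.
Standardising Variant A to the population traffic source mix: 0.277·268/663 + 0.333·53/417 + 0.389·2/170 = 0.159.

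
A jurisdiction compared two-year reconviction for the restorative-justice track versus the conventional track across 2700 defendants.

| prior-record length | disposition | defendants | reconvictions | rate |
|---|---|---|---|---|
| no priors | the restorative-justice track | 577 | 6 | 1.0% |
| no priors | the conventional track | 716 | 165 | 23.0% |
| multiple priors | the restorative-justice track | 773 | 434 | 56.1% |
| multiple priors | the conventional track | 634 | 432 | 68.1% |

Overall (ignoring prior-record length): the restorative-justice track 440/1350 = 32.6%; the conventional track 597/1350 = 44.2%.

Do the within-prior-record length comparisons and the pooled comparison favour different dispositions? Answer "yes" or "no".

no

Within each prior-record length level (no priors 1.0% vs 23.0%; multiple priors 56.1% vs 68.1%), the restorative-justice track has the lower rate every time. Pooled: 32.6% vs 44.2% — the restorative-justice track has the lower rate overall. They agree.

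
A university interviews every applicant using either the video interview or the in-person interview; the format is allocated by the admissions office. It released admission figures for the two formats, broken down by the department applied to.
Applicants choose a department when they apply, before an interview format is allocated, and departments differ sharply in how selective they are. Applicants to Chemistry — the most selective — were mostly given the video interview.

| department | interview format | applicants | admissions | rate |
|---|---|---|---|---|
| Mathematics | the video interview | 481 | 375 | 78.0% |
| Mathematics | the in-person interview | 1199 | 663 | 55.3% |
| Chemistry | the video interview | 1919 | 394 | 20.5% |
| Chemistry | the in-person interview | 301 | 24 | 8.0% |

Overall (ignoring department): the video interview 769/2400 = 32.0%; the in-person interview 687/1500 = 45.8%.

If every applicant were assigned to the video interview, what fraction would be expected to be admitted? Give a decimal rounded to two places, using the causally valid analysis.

Within every department level the video interview has the higher rate, yet pooled the in-person interview does — Simpson's reversal.
Here department is a common cause — it drives both which interview format a case falls under and the outcome. The crude comparison mixes populations; the stratum-specific rates are the causally relevant ones.
Standardising the video interview to the population department mix: 0.431·375/481 + 0.569·394/1919 = 0.453.

0.45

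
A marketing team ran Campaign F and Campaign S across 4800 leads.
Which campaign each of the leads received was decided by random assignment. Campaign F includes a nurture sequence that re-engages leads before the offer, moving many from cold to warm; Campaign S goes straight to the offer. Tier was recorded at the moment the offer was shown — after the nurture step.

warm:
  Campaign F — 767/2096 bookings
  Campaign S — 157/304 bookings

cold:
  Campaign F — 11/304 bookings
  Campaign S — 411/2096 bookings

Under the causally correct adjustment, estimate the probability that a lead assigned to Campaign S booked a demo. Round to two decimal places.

0.24

Within every engagement tier level Campaign S has the higher rate, yet pooled Campaign F does — Simpson's reversal.
Because the campaign influences engagement tier, engagement tier is a post-treatment mediator, not a confounder. Stratifying on it would bias the estimate; the causal effect is the crude pooled difference.
So P(outcome | do(Campaign S)) is just the pooled rate for Campaign S: 568/2400 = 0.237.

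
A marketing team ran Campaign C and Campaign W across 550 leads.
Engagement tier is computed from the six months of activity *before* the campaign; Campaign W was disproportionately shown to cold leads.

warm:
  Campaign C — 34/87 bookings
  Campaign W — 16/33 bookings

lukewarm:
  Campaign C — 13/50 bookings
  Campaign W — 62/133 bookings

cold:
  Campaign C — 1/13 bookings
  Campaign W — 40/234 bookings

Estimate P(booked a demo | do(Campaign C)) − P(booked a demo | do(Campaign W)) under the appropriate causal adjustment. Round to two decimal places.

-0.13

Engagement tier is set before the campaign has any effect — it is not caused by the campaign — and it independently drives the outcome. That makes it a confounder, so the causal comparison is within engagement tier levels.
Adjusting over the population distribution of engagement tier: 0.218·(0.391−0.485) + 0.333·(0.260−0.466) + 0.449·(0.077−0.171) = -0.131.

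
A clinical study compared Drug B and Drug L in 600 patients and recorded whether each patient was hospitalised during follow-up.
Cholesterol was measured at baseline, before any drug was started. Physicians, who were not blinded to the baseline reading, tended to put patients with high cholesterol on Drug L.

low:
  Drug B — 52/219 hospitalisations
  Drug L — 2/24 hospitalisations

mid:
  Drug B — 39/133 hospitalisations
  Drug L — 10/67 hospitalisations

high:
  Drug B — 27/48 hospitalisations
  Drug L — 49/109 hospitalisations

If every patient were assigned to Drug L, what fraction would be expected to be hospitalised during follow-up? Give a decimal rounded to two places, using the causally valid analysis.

Drug L is lower inside every cholesterol stratum but Drug B is lower in aggregate. Whether to stratify depends on how cholesterol relates to the drug.
Cholesterol differs across drugs for reasons unrelated to any effect of the drug itself, and it separately predicts the outcome — a classic confounder. We must compare within cholesterol levels.
Standardising Drug L to the population cholesterol mix: 0.405·2/24 + 0.333·10/67 + 0.262·49/109 = 0.201.

0.20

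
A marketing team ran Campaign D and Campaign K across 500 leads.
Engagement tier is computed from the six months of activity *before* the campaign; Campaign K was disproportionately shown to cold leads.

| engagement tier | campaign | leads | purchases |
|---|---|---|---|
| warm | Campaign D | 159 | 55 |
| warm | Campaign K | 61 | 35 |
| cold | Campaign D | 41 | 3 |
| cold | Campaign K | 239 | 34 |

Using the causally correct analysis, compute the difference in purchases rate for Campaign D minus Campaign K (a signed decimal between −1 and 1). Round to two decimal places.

-0.14

Here engagement tier is a common cause — it drives both which campaign a case falls under and the outcome. The crude comparison mixes populations; the stratum-specific rates are the causally relevant ones.
Adjusting over the population distribution of engagement tier: 0.440·(0.346−0.574) + 0.560·(0.073−0.142) = -0.139.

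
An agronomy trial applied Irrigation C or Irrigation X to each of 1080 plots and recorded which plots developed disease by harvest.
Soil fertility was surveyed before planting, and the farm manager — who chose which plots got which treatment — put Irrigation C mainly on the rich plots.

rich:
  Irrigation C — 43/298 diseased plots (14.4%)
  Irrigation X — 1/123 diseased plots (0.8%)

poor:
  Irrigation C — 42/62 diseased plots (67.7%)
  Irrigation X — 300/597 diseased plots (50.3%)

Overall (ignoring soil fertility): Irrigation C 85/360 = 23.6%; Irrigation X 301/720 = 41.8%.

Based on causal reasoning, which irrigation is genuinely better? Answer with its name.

Irrigation X

Soil fertility differs across irrigations for reasons unrelated to any effect of the irrigation itself, and it separately predicts the outcome — a classic confounder. We must compare within soil fertility levels.
Within each level — rich: 14.4% vs 0.8%; poor: 67.7% vs 50.3% — Irrigation X is lower every time.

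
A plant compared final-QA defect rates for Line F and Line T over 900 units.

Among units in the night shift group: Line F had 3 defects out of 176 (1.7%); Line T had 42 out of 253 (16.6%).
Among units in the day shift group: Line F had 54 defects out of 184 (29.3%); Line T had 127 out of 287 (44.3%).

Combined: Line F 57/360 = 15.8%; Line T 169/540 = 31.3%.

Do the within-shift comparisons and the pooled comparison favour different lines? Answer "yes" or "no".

Within each shift level (night shift 1.7% vs 16.6%; day shift 29.3% vs 44.3%), Line F has the lower rate every time. Pooled: 15.8% vs 31.3% — Line F has the lower rate overall. They agree.

no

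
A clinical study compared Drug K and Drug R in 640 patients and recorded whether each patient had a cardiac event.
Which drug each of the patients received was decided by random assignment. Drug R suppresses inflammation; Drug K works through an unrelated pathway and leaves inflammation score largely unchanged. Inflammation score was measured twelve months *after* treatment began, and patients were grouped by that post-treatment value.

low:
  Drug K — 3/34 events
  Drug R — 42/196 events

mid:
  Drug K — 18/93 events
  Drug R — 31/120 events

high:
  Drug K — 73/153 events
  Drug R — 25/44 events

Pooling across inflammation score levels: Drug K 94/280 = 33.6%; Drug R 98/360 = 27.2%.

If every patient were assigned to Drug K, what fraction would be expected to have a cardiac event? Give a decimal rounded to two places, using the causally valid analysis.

Because the drug influences inflammation score, inflammation score is a post-treatment mediator, not a confounder. Stratifying on it would bias the estimate; the causal effect is the crude pooled difference.
So P(outcome | do(Drug K)) is just the pooled rate for Drug K: 94/280 = 0.336.

0.34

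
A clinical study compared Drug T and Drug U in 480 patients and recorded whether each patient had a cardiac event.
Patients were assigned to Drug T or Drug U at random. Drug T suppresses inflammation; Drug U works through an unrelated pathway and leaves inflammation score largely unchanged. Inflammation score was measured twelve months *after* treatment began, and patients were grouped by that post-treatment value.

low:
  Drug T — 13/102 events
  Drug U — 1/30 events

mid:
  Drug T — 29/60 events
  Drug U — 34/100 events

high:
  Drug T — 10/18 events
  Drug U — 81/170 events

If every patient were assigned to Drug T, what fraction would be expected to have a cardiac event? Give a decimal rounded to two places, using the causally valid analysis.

The stratified and pooled comparisons disagree (Drug U wins within each inflammation score; Drug T wins overall), so the answer turns on the causal role of inflammation score.
Inflammation score here is a post-treatment variable shaped by the drug; conditioning on it would introduce bias rather than remove it. The overall comparison is the causal one.
So P(outcome | do(Drug T)) is just the pooled rate for Drug T: 52/180 = 0.289.

0.29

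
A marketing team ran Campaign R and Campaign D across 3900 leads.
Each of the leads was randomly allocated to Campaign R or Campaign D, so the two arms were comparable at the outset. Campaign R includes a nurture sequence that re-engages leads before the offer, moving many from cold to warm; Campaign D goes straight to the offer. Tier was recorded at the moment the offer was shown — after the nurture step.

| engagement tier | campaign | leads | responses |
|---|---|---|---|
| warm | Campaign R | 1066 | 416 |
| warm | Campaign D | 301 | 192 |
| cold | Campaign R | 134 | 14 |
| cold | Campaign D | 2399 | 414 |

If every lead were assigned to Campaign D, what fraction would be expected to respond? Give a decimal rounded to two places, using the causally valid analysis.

0.22

Campaign D is higher inside every engagement tier stratum but Campaign R is higher in aggregate. Whether to stratify depends on how engagement tier relates to the campaign.
Engagement tier is downstream of the campaign. One should not condition on a consequence of treatment, so the overall rates are the right comparison.
So P(outcome | do(Campaign D)) is just the pooled rate for Campaign D: 606/2700 = 0.224.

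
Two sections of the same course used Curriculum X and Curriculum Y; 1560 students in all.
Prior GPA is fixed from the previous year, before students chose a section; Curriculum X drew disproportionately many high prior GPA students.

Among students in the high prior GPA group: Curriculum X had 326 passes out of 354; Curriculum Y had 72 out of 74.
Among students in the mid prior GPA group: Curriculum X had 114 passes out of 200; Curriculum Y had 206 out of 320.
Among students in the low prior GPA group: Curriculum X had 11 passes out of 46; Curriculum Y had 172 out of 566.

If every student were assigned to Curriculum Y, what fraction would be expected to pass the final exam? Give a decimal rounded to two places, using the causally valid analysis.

Nothing the teaching method does changes prior GPA band; the imbalance is an allocation artefact. With prior GPA band also predicting the outcome, the pooled figure is confounded, and the within-stratum comparison is the causal one.
Standardising Curriculum Y to the population prior GPA band mix: 0.274·72/74 + 0.333·206/320 + 0.392·172/566 = 0.601.

0.60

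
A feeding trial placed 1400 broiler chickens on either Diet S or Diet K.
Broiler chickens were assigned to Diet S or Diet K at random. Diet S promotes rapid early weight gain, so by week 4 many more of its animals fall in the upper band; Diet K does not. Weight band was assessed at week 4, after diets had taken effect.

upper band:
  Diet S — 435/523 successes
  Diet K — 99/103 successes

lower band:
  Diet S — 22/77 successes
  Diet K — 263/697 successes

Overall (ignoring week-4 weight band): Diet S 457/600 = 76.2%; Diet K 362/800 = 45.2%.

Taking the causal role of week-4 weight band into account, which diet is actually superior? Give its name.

Stratifying would compare diets among broiler chickens the diets themselves sorted into week-4 weight band groups — a form of selection on an intermediate. The unconditioned pooled rates give the total causal effect.
Pooled: Diet S 76.2% vs Diet K 45.2%; Diet S is higher overall.

Diet S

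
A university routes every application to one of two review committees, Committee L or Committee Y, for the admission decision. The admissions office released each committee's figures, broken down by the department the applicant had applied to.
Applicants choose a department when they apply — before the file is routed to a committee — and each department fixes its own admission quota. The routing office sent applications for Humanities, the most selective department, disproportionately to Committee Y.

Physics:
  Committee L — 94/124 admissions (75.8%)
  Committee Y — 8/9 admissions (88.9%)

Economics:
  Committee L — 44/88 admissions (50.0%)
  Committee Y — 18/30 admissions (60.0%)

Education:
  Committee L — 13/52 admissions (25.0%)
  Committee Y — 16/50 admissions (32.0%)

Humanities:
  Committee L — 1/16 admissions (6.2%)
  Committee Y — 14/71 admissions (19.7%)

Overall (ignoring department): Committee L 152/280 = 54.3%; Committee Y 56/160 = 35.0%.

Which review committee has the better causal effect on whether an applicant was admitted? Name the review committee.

The stratified and pooled comparisons disagree (Committee Y wins within each department; Committee L wins overall), so the answer turns on the causal role of department.
Since department is a pre-existing factor (not a product of the review committee) and it affects the outcome on its own, it is a confounder. The stratified rates, not the pooled rate, identify the causal effect.
Within each level — Physics: 75.8% vs 88.9%; Economics: 50.0% vs 60.0%; Education: 25.0% vs 32.0%; Humanities: 6.2% vs 19.7% — Committee Y is higher every time.

Committee Y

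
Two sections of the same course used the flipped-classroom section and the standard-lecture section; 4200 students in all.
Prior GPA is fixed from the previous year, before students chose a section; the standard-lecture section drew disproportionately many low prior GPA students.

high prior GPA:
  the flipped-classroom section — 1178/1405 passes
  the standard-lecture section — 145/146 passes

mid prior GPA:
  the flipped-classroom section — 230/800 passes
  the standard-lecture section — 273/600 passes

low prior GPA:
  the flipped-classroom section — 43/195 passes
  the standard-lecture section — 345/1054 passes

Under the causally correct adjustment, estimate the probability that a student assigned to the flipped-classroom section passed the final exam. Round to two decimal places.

0.47

Prior GPA band satisfies the back-door criterion: it is not a descendant of the teaching method, and it blocks the spurious path from teaching method to outcome. Adjusting for it (i.e., using the within-prior GPA band rates) gives the causal effect.
Standardising the flipped-classroom section to the population prior GPA band mix: 0.369·1178/1405 + 0.333·230/800 + 0.297·43/195 = 0.471.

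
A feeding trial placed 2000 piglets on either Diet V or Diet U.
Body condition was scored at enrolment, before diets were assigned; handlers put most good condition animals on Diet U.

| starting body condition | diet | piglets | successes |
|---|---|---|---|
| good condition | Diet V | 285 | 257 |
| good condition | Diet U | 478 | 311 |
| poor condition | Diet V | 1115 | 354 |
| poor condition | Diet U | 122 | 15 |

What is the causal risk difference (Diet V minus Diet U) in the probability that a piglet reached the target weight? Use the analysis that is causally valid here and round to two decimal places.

The starting body condition-specific comparison favours Diet V throughout, but the pooled figures favour Diet U. The question is whether to condition on starting body condition.
Starting body condition is set before the diet has any effect — it is not caused by the diet — and it independently drives the outcome. That makes it a confounder, so the causal comparison is within starting body condition levels.
Adjusting over the population distribution of starting body condition: 0.382·(0.902−0.651) + 0.619·(0.317−0.123) = +0.216.

+0.22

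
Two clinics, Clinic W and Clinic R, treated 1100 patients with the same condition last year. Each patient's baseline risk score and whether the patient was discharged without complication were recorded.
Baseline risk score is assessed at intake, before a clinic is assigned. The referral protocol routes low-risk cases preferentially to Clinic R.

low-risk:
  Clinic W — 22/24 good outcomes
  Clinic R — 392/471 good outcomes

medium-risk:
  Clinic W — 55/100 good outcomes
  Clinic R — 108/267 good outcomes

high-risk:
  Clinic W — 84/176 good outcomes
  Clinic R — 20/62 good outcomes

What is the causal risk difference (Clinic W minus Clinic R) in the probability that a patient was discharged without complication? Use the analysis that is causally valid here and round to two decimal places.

The stratified and pooled comparisons disagree (Clinic W wins within each baseline risk score; Clinic R wins overall), so the answer turns on the causal role of baseline risk score.
Nothing the clinic does changes baseline risk score; the imbalance is an allocation artefact. With baseline risk score also predicting the outcome, the pooled figure is confounded, and the within-stratum comparison is the causal one.
Adjusting over the population distribution of baseline risk score: 0.450·(0.917−0.832) + 0.334·(0.550−0.404) + 0.216·(0.477−0.323) = +0.120.

+0.12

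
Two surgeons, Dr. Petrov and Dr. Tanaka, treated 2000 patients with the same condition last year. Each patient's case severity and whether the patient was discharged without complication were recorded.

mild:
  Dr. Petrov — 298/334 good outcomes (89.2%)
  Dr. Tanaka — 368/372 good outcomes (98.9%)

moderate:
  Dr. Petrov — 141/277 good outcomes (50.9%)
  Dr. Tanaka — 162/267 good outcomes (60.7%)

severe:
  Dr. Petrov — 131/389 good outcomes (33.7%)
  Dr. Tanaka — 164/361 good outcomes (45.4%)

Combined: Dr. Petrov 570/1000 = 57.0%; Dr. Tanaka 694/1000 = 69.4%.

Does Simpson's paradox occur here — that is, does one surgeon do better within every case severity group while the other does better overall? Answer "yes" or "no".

no

Within each case severity level (mild 89.2% vs 98.9%; moderate 50.9% vs 60.7%; severe 33.7% vs 45.4%), Dr. Tanaka has the higher rate every time. Pooled: 57.0% vs 69.4% — Dr. Tanaka has the higher rate overall. They agree.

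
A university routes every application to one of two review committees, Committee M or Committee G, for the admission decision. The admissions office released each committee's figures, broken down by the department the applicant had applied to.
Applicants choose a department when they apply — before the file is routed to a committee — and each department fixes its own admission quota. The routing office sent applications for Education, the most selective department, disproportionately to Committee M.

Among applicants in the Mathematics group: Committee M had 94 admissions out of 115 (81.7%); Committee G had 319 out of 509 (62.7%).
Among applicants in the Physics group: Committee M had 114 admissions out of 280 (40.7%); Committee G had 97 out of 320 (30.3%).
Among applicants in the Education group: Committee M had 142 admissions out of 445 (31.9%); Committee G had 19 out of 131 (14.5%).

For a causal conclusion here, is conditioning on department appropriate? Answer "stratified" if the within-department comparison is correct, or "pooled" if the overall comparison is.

stratified

Department is set before the review committee has any effect — it is not caused by the review committee — and it independently drives the outcome. That makes it a confounder, so the causal comparison is within department levels.
Within each level — Mathematics: 81.7% vs 62.7%; Physics: 40.7% vs 30.3%; Education: 31.9% vs 14.5% — Committee M is higher every time.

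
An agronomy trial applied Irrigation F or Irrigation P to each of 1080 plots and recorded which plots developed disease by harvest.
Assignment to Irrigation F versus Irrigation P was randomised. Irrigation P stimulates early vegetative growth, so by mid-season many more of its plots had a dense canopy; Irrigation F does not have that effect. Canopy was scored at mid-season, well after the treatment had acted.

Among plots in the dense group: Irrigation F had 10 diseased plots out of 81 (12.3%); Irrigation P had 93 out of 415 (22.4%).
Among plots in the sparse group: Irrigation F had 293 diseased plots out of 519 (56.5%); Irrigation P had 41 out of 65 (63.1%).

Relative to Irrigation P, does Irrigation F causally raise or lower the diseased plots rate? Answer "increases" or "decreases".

increases

Stratifying would compare irrigations among plots the irrigations themselves sorted into mid-season canopy groups — a form of selection on an intermediate. The unconditioned pooled rates give the total causal effect.
Pooled: Irrigation F 50.5% vs Irrigation P 27.9%; Irrigation P is lower overall.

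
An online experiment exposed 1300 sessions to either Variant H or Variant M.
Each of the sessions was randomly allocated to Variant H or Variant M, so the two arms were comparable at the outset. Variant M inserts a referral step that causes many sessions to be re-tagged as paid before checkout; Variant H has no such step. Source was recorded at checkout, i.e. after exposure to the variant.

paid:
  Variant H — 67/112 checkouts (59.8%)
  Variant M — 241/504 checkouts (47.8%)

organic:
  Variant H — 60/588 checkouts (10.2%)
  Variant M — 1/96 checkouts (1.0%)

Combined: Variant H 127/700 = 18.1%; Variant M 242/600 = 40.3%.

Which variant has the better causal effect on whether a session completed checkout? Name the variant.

Variant M

The traffic source-specific comparison favours Variant H throughout, but the pooled figures favour Variant M. The question is whether to condition on traffic source.
Stratifying would compare variants among sessions the variants themselves sorted into traffic source groups — a form of selection on an intermediate. The unconditioned pooled rates give the total causal effect.
Pooled: Variant H 18.1% vs Variant M 40.3%; Variant M is higher overall.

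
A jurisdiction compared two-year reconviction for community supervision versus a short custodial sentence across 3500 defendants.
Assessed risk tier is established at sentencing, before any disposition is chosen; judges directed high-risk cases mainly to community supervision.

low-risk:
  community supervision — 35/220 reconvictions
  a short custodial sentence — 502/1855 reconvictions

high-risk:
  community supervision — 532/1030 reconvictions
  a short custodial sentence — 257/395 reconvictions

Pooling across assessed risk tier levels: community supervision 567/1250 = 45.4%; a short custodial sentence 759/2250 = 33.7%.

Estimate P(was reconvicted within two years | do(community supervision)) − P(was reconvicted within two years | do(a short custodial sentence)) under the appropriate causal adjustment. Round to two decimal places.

Assessed risk tier satisfies the back-door criterion: it is not a descendant of the disposition, and it blocks the spurious path from disposition to outcome. Adjusting for it (i.e., using the within-assessed risk tier rates) gives the causal effect.
Adjusting over the population distribution of assessed risk tier: 0.593·(0.159−0.271) + 0.407·(0.517−0.651) = -0.121.

-0.12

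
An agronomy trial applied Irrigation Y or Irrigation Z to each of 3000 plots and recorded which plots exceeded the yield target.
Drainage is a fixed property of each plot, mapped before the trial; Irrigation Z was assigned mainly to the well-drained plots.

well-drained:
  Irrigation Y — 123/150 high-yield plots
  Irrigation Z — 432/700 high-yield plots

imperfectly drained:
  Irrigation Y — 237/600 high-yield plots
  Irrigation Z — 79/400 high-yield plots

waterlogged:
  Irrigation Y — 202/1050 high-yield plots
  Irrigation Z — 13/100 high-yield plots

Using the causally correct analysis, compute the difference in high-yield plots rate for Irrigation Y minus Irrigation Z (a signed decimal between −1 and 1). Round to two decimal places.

+0.15

Irrigation Y is higher inside every field drainage stratum but Irrigation Z is higher in aggregate. Whether to stratify depends on how field drainage relates to the irrigation.
Field drainage is set before the irrigation has any effect — it is not caused by the irrigation — and it independently drives the outcome. That makes it a confounder, so the causal comparison is within field drainage levels.
Adjusting over the population distribution of field drainage: 0.283·(0.820−0.617) + 0.333·(0.395−0.198) + 0.383·(0.192−0.130) = +0.147.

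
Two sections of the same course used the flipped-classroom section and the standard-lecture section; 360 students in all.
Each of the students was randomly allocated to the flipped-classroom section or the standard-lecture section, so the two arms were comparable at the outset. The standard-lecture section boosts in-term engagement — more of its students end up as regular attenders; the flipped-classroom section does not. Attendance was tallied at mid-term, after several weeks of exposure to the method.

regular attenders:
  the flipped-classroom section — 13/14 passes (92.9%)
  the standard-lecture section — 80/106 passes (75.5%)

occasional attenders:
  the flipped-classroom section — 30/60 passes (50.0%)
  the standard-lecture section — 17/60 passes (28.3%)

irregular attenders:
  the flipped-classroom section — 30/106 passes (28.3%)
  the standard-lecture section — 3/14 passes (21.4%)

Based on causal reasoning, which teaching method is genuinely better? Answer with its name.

the standard-lecture section

The stratified and pooled comparisons disagree (the flipped-classroom section wins within each mid-term attendance; the standard-lecture section wins overall), so the answer turns on the causal role of mid-term attendance.
Because the teaching method influences mid-term attendance, mid-term attendance is a post-treatment mediator, not a confounder. Stratifying on it would bias the estimate; the causal effect is the crude pooled difference.
Pooled: the flipped-classroom section 40.6% vs the standard-lecture section 55.6%; the standard-lecture section is higher overall.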